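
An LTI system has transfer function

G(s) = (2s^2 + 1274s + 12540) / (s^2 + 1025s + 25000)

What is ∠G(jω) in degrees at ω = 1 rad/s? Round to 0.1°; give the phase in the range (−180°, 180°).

3.5°

Substitute s = j1:
Numerator: 2(j1)^2 + 1274(j1) + 12540 = 12538 + j1274
Denominator: (j1)^2 + 1025(j1) + 25000 = 24999 + j1025
|N| = √(12538² + 1274²) ≈ 12603, ∠N ≈ 5.80°
|D| = √(24999² + 1025²) ≈ 25020, ∠D ≈ 2.35°
∠G = 5.80° − 2.35° = 3.45°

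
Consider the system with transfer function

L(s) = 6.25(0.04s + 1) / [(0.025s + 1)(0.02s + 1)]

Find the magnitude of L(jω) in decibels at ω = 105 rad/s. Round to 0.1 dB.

12.3 dB

At ω = 105 rad/s:
zero (1 + j105·0.04) = 1 + j4.2 → |·| ≈ 4.3174, ∠ ≈ 76.61°
pole (1 + j105·0.025) = 1 + j2.625 → |·| ≈ 2.809, ∠ ≈ 69.15°
pole (1 + j105·0.02) = 1 + j2.1 → |·| ≈ 2.3259, ∠ ≈ 64.54°
|L| = 6.25 · 4.3174 / (2.809 · 2.3259) ≈ 4.1301
Gain = 20 log₁₀(4.1301) ≈ 12.32 dB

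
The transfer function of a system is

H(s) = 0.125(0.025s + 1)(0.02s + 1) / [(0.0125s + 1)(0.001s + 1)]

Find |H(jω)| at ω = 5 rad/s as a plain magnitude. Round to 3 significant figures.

0.126

At ω = 5 rad/s:
zero (1 + j5·0.025) = 1 + j0.125 → |·| ≈ 1.0078, ∠ ≈ 7.13°
zero (1 + j5·0.02) = 1 + j0.1 → |·| ≈ 1.005, ∠ ≈ 5.71°
pole (1 + j5·0.0125) = 1 + j0.0625 → |·| ≈ 1.002, ∠ ≈ 3.58°
pole (1 + j5·0.001) = 1 + j0.005 → |·| ≈ 1, ∠ ≈ 0.29°
|H| = 0.125 · 1.0078 · 1.005 / (1.002 · 1) ≈ 0.12635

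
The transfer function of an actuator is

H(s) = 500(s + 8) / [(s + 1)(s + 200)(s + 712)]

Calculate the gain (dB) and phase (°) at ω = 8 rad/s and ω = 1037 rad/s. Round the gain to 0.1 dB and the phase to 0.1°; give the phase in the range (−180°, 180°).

At s = jω = j8:
zero (s+8): 8 + j8 → |·| = √(8²+8²) = √128 ≈ 11.314, ∠ = arctan(8/8) ≈ 45.00°
pole (s+1): 1 + j8 → |·| = √(1²+8²) = √65 ≈ 8.0623, ∠ = arctan(8/1) ≈ 82.87°
pole (s+200): 200 + j8 → |·| = √(200²+8²) = √40064 ≈ 200.16, ∠ = arctan(8/200) ≈ 2.29°
pole (s+712): 712 + j8 → |·| = √(712²+8²) = √507008 ≈ 712.04, ∠ = arctan(8/712) ≈ 0.64°
|H| = 500 · 11.314 / 1.1491e+06 ≈ 0.004923
Gain = 20 log₁₀(0.004923) ≈ -46.16 dB
∠H = 45.00° − 85.80° = -40.80°

At s = jω = j1037:
zero (s+8): 8 + j1037 → |·| = √(8²+1037²) = √1075433 ≈ 1037, ∠ = arctan(1037/8) ≈ 89.56°
pole (s+1): 1 + j1037 → |·| = √(1²+1037²) = √1075370 ≈ 1037, ∠ = arctan(1037/1) ≈ 89.94°
pole (s+200): 200 + j1037 → |·| = √(200²+1037²) = √1115369 ≈ 1056.1, ∠ = arctan(1037/200) ≈ 79.08°
pole (s+712): 712 + j1037 → |·| = √(712²+1037²) = √1582313 ≈ 1257.9, ∠ = arctan(1037/712) ≈ 55.53°
|H| = 500 · 1037 / 1.3776e+09 ≈ 0.00037638
Gain = 20 log₁₀(0.00037638) ≈ -68.49 dB
∠H = 89.56° − 224.55° = -134.99°

ω = 8: -46.2 dB, -40.8°; ω = 1037: -68.5 dB, -135.0°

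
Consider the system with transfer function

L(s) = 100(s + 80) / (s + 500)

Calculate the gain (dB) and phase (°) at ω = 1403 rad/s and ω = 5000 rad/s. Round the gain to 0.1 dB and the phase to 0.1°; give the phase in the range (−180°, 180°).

ω = 1403: 39.5 dB, 16.4°; ω = 5000: 40.0 dB, 4.8°

At s = jω = j1403:
zero (s+80): 80 + j1403 → |·| = √(80²+1403²) = √1974809 ≈ 1405.3, ∠ = arctan(1403/80) ≈ 86.74°
pole (s+500): 500 + j1403 → |·| = √(500²+1403²) = √2218409 ≈ 1489.4, ∠ = arctan(1403/500) ≈ 70.38°
|L| = 100 · 1405.3 / 1489.4 ≈ 94.353
Gain = 20 log₁₀(94.353) ≈ 39.50 dB
∠L = 86.74° − 70.38° = 16.36°

At s = jω = j5000:
zero (s+80): 80 + j5000 → |·| = √(80²+5000²) = √25006400 ≈ 5000.6, ∠ = arctan(5000/80) ≈ 89.08°
pole (s+500): 500 + j5000 → |·| = √(500²+5000²) = √25250000 ≈ 5024.9, ∠ = arctan(5000/500) ≈ 84.29°
|L| = 100 · 5000.6 / 5024.9 ≈ 99.516
Gain = 20 log₁₀(99.516) ≈ 39.96 dB
∠L = 89.08° − 84.29° = 4.79°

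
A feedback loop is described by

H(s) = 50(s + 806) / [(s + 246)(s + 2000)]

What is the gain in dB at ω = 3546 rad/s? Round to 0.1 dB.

-38.0 dB

At s = jω = j3546:
zero (s+806): 806 + j3546 → |·| = √(806²+3546²) = √13223752 ≈ 3636.4, ∠ = arctan(3546/806) ≈ 77.19°
pole (s+246): 246 + j3546 → |·| = √(246²+3546²) = √12634632 ≈ 3554.5, ∠ = arctan(3546/246) ≈ 86.03°
pole (s+2000): 2000 + j3546 → |·| = √(2000²+3546²) = √16574116 ≈ 4071.1, ∠ = arctan(3546/2000) ≈ 60.58°
|H| = 50 · 3636.4 / 1.4471e+07 ≈ 0.012564
Gain = 20 log₁₀(0.012564) ≈ -38.02 dB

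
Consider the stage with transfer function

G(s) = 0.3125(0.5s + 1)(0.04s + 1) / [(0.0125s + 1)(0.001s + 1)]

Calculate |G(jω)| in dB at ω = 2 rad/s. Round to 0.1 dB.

At ω = 2 rad/s:
zero (1 + j2·0.5) = 1 + j1 → |·| ≈ 1.4142, ∠ ≈ 45.00°
zero (1 + j2·0.04) = 1 + j0.08 → |·| ≈ 1.0032, ∠ ≈ 4.57°
pole (1 + j2·0.0125) = 1 + j0.025 → |·| ≈ 1.0003, ∠ ≈ 1.43°
pole (1 + j2·0.001) = 1 + j0.002 → |·| ≈ 1, ∠ ≈ 0.11°
|G| = 0.3125 · 1.4142 · 1.0032 / (1.0003 · 1) ≈ 0.44322
Gain = 20 log₁₀(0.44322) ≈ -7.07 dB

-7.1 dB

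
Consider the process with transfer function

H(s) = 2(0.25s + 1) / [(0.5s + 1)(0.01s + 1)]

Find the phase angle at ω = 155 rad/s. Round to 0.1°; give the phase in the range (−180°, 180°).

At ω = 155 rad/s:
zero (1 + j155·0.25) = 1 + j38.75 → |·| ≈ 38.763, ∠ ≈ 88.52°
pole (1 + j155·0.5) = 1 + j77.5 → |·| ≈ 77.506, ∠ ≈ 89.26°
pole (1 + j155·0.01) = 1 + j1.55 → |·| ≈ 1.8446, ∠ ≈ 57.17°
∠H = (88.52°) − (89.26° + 57.17°) = -57.91°

-57.9°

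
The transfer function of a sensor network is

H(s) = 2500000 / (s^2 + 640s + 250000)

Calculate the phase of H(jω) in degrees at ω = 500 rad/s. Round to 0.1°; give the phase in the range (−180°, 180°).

At s = jω = j500:
quadratic: (j500)² + 640·j500 + 250000 = 0 + j320000 → |·| ≈ 3.2e+05, ∠ ≈ 90.00°
∠H = 0.00° − 90.00° = -90.00°

-90.0°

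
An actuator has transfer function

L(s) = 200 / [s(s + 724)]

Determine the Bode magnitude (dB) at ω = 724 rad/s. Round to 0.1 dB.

-71.4 dB

At s = jω = j724:
pole (s+724): 724 + j724 → |·| = √(724²+724²) = √1048352 ≈ 1023.9, ∠ = arctan(724/724) ≈ 45.00°
pole at origin: |s| = 724, ∠ = 90.00° (in denominator)
|L| = 200 / 7.413e+05 ≈ 0.0002698
Gain = 20 log₁₀(0.0002698) ≈ -71.38 dB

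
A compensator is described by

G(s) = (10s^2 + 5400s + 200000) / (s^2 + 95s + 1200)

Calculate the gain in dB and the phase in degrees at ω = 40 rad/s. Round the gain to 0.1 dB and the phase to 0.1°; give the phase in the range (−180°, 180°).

37.4 dB, -46.4°

Substitute s = j40:
Numerator: 10(j40)^2 + 5400(j40) + 200000 = 184000 + j216000
Denominator: (j40)^2 + 95(j40) + 1200 = -400 + j3800
|N| = √(184000² + 216000²) ≈ 2.8375e+05, ∠N ≈ 49.57°
|D| = √(400² + 3800²) ≈ 3821, ∠D ≈ 96.01°
|G| = 2.8375e+05 / 3821 ≈ 74.261
Gain = 20 log₁₀(74.261) ≈ 37.42 dB
∠G = 49.57° − 96.01° = -46.44°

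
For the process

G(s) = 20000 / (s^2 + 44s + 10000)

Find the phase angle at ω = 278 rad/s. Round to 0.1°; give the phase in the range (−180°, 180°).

-169.7°

At s = jω = j278:
quadratic: (j278)² + 44·j278 + 10000 = -67284 + j12232 → |·| ≈ 68387, ∠ ≈ 169.70°
∠G = 0.00° − 169.70° = -169.70°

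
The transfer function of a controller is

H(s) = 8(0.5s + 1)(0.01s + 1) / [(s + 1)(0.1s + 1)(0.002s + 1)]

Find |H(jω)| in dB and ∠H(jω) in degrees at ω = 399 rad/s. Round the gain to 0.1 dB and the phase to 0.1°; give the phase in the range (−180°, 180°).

-9.8 dB, -51.4°

At ω = 399 rad/s:
zero (1 + j399·0.5) = 1 + j199.5 → |·| ≈ 199.5, ∠ ≈ 89.71°
zero (1 + j399·0.01) = 1 + j3.99 → |·| ≈ 4.1134, ∠ ≈ 75.93°
pole (1 + j399·1) = 1 + j399 → |·| ≈ 399, ∠ ≈ 89.86°
pole (1 + j399·0.1) = 1 + j39.9 → |·| ≈ 39.913, ∠ ≈ 88.56°
pole (1 + j399·0.002) = 1 + j0.798 → |·| ≈ 1.2794, ∠ ≈ 38.59°
|H| = 8 · 199.5 · 4.1134 / (399 · 39.913 · 1.2794) ≈ 0.32221
Gain = 20 log₁₀(0.32221) ≈ -9.84 dB
∠H = (89.71° + 75.93°) − (89.86° + 88.56° + 38.59°) = -51.37°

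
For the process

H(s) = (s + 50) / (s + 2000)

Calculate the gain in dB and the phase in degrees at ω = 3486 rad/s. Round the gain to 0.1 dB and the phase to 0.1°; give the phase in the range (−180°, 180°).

At s = jω = j3486:
zero (s+50): 50 + j3486 → |·| = √(50²+3486²) = √12154696 ≈ 3486.4, ∠ = arctan(3486/50) ≈ 89.18°
pole (s+2000): 2000 + j3486 → |·| = √(2000²+3486²) = √16152196 ≈ 4019, ∠ = arctan(3486/2000) ≈ 60.16°
|H| = 1 · 3486.4 / 4019 ≈ 0.86748
Gain = 20 log₁₀(0.86748) ≈ -1.23 dB
∠H = 89.18° − 60.16° = 29.02°

-1.2 dB, 29.0°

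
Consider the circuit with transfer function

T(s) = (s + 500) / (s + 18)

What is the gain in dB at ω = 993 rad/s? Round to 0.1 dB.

1.0 dB

Substitute s = j993:
Numerator: (j993) + 500 = 500 + j993
Denominator: (j993) + 18 = 18 + j993
|N| = √(500² + 993²) ≈ 1111.8, ∠N ≈ 63.27°
|D| = √(18² + 993²) ≈ 993.16, ∠D ≈ 88.96°
|T| = 1111.8 / 993.16 ≈ 1.1195
Gain = 20 log₁₀(1.1195) ≈ 0.98 dB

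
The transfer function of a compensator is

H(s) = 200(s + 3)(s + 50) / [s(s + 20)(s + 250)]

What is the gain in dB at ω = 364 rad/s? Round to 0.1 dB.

-6.8 dB

At s = jω = j364:
zero (s+3): 3 + j364 → |·| = √(3²+364²) = √132505 ≈ 364.01, ∠ = arctan(364/3) ≈ 89.53°
zero (s+50): 50 + j364 → |·| = √(50²+364²) = √134996 ≈ 367.42, ∠ = arctan(364/50) ≈ 82.18°
pole (s+20): 20 + j364 → |·| = √(20²+364²) = √132896 ≈ 364.55, ∠ = arctan(364/20) ≈ 86.86°
pole (s+250): 250 + j364 → |·| = √(250²+364²) = √194996 ≈ 441.58, ∠ = arctan(364/250) ≈ 55.52°
pole at origin: |s| = 364, ∠ = 90.00° (in denominator)
|H| = 200 · 1.3374e+05 / 5.8596e+07 ≈ 0.45648
Gain = 20 log₁₀(0.45648) ≈ -6.81 dB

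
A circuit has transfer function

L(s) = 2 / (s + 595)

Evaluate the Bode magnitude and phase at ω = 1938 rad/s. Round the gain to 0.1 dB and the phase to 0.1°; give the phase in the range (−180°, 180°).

-60.1 dB, -72.9°

At s = jω = j1938:
pole (s+595): 595 + j1938 → |·| = √(595²+1938²) = √4109869 ≈ 2027.3, ∠ = arctan(1938/595) ≈ 72.93°
|L| = 2 / 2027.3 ≈ 0.00098653
Gain = 20 log₁₀(0.00098653) ≈ -60.12 dB
∠L = 0.00° − 72.93° = -72.93°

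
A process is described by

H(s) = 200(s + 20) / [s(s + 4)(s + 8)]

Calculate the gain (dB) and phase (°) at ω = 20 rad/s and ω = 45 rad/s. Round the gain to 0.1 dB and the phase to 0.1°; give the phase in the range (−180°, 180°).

ω = 20: -3.8 dB, 168.1°; ω = 45: -19.5 dB, 171.2°

At s = jω = j20:
zero (s+20): 20 + j20 → |·| = √(20²+20²) = √800 ≈ 28.284, ∠ = arctan(20/20) ≈ 45.00°
pole (s+4): 4 + j20 → |·| = √(4²+20²) = √416 ≈ 20.396, ∠ = arctan(20/4) ≈ 78.69°
pole (s+8): 8 + j20 → |·| = √(8²+20²) = √464 ≈ 21.541, ∠ = arctan(20/8) ≈ 68.20°
pole at origin: |s| = 20, ∠ = 90.00° (in denominator)
|H| = 200 · 28.284 / 8787 ≈ 0.64377
Gain = 20 log₁₀(0.64377) ≈ -3.83 dB
∠H = 45.00° − 236.89° = -191.89° ≡ 168.11° (principal value)

At s = jω = j45:
zero (s+20): 20 + j45 → |·| = √(20²+45²) = √2425 ≈ 49.244, ∠ = arctan(45/20) ≈ 66.04°
pole (s+4): 4 + j45 → |·| = √(4²+45²) = √2041 ≈ 45.177, ∠ = arctan(45/4) ≈ 84.92°
pole (s+8): 8 + j45 → |·| = √(8²+45²) = √2089 ≈ 45.706, ∠ = arctan(45/8) ≈ 79.92°
pole at origin: |s| = 45, ∠ = 90.00° (in denominator)
|H| = 200 · 49.244 / 92919 ≈ 0.10599
Gain = 20 log₁₀(0.10599) ≈ -19.49 dB
∠H = 66.04° − 254.84° = -188.80° ≡ 171.20° (principal value)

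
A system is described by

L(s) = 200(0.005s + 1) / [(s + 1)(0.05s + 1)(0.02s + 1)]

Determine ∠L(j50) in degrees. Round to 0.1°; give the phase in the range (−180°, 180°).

172.0°

At ω = 50 rad/s:
zero (1 + j50·0.005) = 1 + j0.25 → |·| ≈ 1.0308, ∠ ≈ 14.04°
pole (1 + j50·1) = 1 + j50 → |·| ≈ 50.01, ∠ ≈ 88.85°
pole (1 + j50·0.05) = 1 + j2.5 → |·| ≈ 2.6926, ∠ ≈ 68.20°
pole (1 + j50·0.02) = 1 + j1 → |·| ≈ 1.4142, ∠ ≈ 45.00°
∠L = (14.04°) − (88.85° + 68.20° + 45.00°) = -188.01° ≡ 171.99° (principal value)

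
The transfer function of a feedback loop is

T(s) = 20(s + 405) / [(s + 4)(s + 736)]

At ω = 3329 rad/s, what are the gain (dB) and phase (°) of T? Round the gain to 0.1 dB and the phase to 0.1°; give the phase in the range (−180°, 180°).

-44.6 dB, -84.4°

At s = jω = j3329:
zero (s+405): 405 + j3329 → |·| = √(405²+3329²) = √11246266 ≈ 3353.5, ∠ = arctan(3329/405) ≈ 83.06°
pole (s+4): 4 + j3329 → |·| = √(4²+3329²) = √11082257 ≈ 3329, ∠ = arctan(3329/4) ≈ 89.93°
pole (s+736): 736 + j3329 → |·| = √(736²+3329²) = √11623937 ≈ 3409.4, ∠ = arctan(3329/736) ≈ 77.53°
|T| = 20 · 3353.5 / 1.135e+07 ≈ 0.0059093
Gain = 20 log₁₀(0.0059093) ≈ -44.57 dB
∠T = 83.06° − 167.46° = -84.40°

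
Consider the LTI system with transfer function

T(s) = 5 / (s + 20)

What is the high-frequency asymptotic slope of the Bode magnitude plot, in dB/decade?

-20 dB/decade

Each pole contributes −20 dB/decade at high frequency; each zero contributes +20 dB/decade.
Net: 0 zero(s) − 1 pole(s) → -20 dB/decade.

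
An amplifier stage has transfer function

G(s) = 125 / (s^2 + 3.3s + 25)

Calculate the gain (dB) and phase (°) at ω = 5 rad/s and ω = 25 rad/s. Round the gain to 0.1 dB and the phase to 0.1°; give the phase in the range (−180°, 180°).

At s = jω = j5:
quadratic: (j5)² + 3.3·j5 + 25 = 0 + j16.5 → |·| ≈ 16.5, ∠ ≈ 90.00°
|G| = 125 / 16.5 ≈ 7.5758
Gain = 20 log₁₀(7.5758) ≈ 17.59 dB
∠G = 0.00° − 90.00° = -90.00°

At s = jω = j25:
quadratic: (j25)² + 3.3·j25 + 25 = -600 + j82.5 → |·| ≈ 605.65, ∠ ≈ 172.17°
|G| = 125 / 605.65 ≈ 0.20639
Gain = 20 log₁₀(0.20639) ≈ -13.71 dB
∠G = 0.00° − 172.17° = -172.17°

ω = 5: 17.6 dB, -90.0°; ω = 25: -13.7 dB, -172.2°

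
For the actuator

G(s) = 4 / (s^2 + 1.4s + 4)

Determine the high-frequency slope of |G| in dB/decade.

Each pole contributes −20 dB/decade at high frequency; each zero contributes +20 dB/decade.
Net: 0 zero(s) − 2 pole(s) → -40 dB/decade.

-40 dB/decade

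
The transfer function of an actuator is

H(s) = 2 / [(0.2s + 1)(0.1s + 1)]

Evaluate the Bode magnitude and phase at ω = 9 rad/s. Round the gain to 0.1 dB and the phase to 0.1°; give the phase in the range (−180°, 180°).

At ω = 9 rad/s:
pole (1 + j9·0.2) = 1 + j1.8 → |·| ≈ 2.0591, ∠ ≈ 60.95°
pole (1 + j9·0.1) = 1 + j0.9 → |·| ≈ 1.3454, ∠ ≈ 41.99°
|H| = 2 · 1 / (2.0591 · 1.3454) ≈ 0.72194
Gain = 20 log₁₀(0.72194) ≈ -2.83 dB
∠H = (0°) − (60.95° + 41.99°) = -102.94°

-2.8 dB, -102.9°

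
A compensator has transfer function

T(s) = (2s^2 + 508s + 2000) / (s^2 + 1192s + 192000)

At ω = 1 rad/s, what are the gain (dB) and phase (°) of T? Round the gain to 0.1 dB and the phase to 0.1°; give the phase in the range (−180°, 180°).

Substitute s = j1:
Numerator: 2(j1)^2 + 508(j1) + 2000 = 1998 + j508
Denominator: (j1)^2 + 1192(j1) + 192000 = 191999 + j1192
|N| = √(1998² + 508²) ≈ 2061.6, ∠N ≈ 14.27°
|D| = √(191999² + 1192²) ≈ 1.92e+05, ∠D ≈ 0.36°
|T| = 2061.6 / 1.92e+05 ≈ 0.010737
Gain = 20 log₁₀(0.010737) ≈ -39.38 dB
∠T = 14.27° − 0.36° = 13.91°

-39.4 dB, 13.9°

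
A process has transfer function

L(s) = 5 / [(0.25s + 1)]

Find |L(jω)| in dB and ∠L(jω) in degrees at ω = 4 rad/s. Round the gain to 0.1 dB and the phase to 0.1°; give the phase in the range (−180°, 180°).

At ω = 4 rad/s:
pole (1 + j4·0.25) = 1 + j1 → |·| ≈ 1.4142, ∠ ≈ 45.00°
|L| = 5 · 1 / (1.4142) ≈ 3.5356
Gain = 20 log₁₀(3.5356) ≈ 10.97 dB
∠L = (0°) − (45.00°) = -45.00°

11.0 dB, -45.0°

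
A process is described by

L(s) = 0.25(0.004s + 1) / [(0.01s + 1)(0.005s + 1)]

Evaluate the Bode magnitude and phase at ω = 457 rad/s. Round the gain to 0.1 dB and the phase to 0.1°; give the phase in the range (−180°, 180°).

At ω = 457 rad/s:
zero (1 + j457·0.004) = 1 + j1.828 → |·| ≈ 2.0836, ∠ ≈ 61.32°
pole (1 + j457·0.01) = 1 + j4.57 → |·| ≈ 4.6781, ∠ ≈ 77.66°
pole (1 + j457·0.005) = 1 + j2.285 → |·| ≈ 2.4942, ∠ ≈ 66.36°
|L| = 0.25 · 2.0836 / (4.6781 · 2.4942) ≈ 0.044643
Gain = 20 log₁₀(0.044643) ≈ -27.00 dB
∠L = (61.32°) − (77.66° + 66.36°) = -82.70°

-27.0 dB, -82.7°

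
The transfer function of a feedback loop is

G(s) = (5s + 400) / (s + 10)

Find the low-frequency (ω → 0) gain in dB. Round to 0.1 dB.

G(0) = 400 / 10 = 40
20 log₁₀(40) ≈ 32.04 dB

32.0 dB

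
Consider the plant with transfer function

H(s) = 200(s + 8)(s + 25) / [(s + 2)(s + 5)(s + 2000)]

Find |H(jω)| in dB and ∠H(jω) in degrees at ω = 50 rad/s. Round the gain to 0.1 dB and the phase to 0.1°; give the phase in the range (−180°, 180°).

-19.0 dB, -29.1°

At s = jω = j50:
zero (s+8): 8 + j50 → |·| = √(8²+50²) = √2564 ≈ 50.636, ∠ = arctan(50/8) ≈ 80.91°
zero (s+25): 25 + j50 → |·| = √(25²+50²) = √3125 ≈ 55.902, ∠ = arctan(50/25) ≈ 63.43°
pole (s+2): 2 + j50 → |·| = √(2²+50²) = √2504 ≈ 50.04, ∠ = arctan(50/2) ≈ 87.71°
pole (s+5): 5 + j50 → |·| = √(5²+50²) = √2525 ≈ 50.249, ∠ = arctan(50/5) ≈ 84.29°
pole (s+2000): 2000 + j50 → |·| = √(2000²+50²) = √4002500 ≈ 2000.6, ∠ = arctan(50/2000) ≈ 1.43°
|H| = 200 · 2830.7 / 5.0304e+06 ≈ 0.11254
Gain = 20 log₁₀(0.11254) ≈ -18.97 dB
∠H = 144.34° − 173.43° = -29.09°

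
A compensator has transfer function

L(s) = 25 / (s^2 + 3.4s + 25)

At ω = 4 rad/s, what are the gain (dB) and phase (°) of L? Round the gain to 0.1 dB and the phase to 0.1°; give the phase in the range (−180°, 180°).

At s = jω = j4:
quadratic: (j4)² + 3.4·j4 + 25 = 9 + j13.6 → |·| ≈ 16.308, ∠ ≈ 56.50°
|L| = 25 / 16.308 ≈ 1.533
Gain = 20 log₁₀(1.533) ≈ 3.71 dB
∠L = 0.00° − 56.50° = -56.50°

3.7 dB, -56.5°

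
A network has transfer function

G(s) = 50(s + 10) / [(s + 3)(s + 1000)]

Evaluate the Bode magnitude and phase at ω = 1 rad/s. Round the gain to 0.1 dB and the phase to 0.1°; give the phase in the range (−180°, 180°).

-16.0 dB, -12.8°

At s = jω = j1:
zero (s+10): 10 + j1 → |·| = √(10²+1²) = √101 ≈ 10.05, ∠ = arctan(1/10) ≈ 5.71°
pole (s+3): 3 + j1 → |·| = √(3²+1²) = √10 ≈ 3.1623, ∠ = arctan(1/3) ≈ 18.43°
pole (s+1000): 1000 + j1 → |·| = √(1000²+1²) = √1000001 ≈ 1000, ∠ = arctan(1/1000) ≈ 0.06°
|G| = 50 · 10.05 / 3162.3 ≈ 0.1589
Gain = 20 log₁₀(0.1589) ≈ -15.98 dB
∠G = 5.71° − 18.49° = -12.78°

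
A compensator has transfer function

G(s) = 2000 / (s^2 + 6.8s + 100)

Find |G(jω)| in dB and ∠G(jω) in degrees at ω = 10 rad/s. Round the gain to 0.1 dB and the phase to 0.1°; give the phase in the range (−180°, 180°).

At s = jω = j10:
quadratic: (j10)² + 6.8·j10 + 100 = 0 + j68 → |·| ≈ 68, ∠ ≈ 90.00°
|G| = 2000 / 68 ≈ 29.412
Gain = 20 log₁₀(29.412) ≈ 29.37 dB
∠G = 0.00° − 90.00° = -90.00°

29.4 dB, -90.0°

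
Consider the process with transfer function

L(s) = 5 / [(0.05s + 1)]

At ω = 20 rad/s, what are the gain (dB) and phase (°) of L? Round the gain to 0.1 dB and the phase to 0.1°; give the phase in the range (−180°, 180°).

11.0 dB, -45.0°

At ω = 20 rad/s:
pole (1 + j20·0.05) = 1 + j1 → |·| ≈ 1.4142, ∠ ≈ 45.00°
|L| = 5 · 1 / (1.4142) ≈ 3.5356
Gain = 20 log₁₀(3.5356) ≈ 10.97 dB
∠L = (0°) − (45.00°) = -45.00°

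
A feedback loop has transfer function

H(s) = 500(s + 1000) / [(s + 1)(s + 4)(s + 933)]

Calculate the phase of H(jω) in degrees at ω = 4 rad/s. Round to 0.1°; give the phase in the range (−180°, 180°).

At s = jω = j4:
zero (s+1000): 1000 + j4 → |·| = √(1000²+4²) = √1000016 ≈ 1000, ∠ = arctan(4/1000) ≈ 0.23°
pole (s+1): 1 + j4 → |·| = √(1²+4²) = √17 ≈ 4.1231, ∠ = arctan(4/1) ≈ 75.96°
pole (s+4): 4 + j4 → |·| = √(4²+4²) = √32 ≈ 5.6569, ∠ = arctan(4/4) ≈ 45.00°
pole (s+933): 933 + j4 → |·| = √(933²+4²) = √870505 ≈ 933.01, ∠ = arctan(4/933) ≈ 0.25°
∠H = 0.23° − 121.21° = -120.98°

-121.0°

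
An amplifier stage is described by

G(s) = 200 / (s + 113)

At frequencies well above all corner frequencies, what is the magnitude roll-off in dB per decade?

-20 dB/decade

Each pole contributes −20 dB/decade at high frequency; each zero contributes +20 dB/decade.
Net: 0 zero(s) − 1 pole(s) → -20 dB/decade.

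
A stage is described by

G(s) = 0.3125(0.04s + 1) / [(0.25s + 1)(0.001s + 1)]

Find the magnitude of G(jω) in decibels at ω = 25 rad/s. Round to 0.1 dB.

At ω = 25 rad/s:
zero (1 + j25·0.04) = 1 + j1 → |·| ≈ 1.4142, ∠ ≈ 45.00°
pole (1 + j25·0.25) = 1 + j6.25 → |·| ≈ 6.3295, ∠ ≈ 80.91°
pole (1 + j25·0.001) = 1 + j0.025 → |·| ≈ 1.0003, ∠ ≈ 1.43°
|G| = 0.3125 · 1.4142 / (6.3295 · 1.0003) ≈ 0.069801
Gain = 20 log₁₀(0.069801) ≈ -23.12 dB

-23.1 dB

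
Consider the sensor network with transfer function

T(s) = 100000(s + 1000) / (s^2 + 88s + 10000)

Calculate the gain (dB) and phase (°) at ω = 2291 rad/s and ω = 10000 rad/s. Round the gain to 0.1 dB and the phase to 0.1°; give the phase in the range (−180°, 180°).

ω = 2291: 33.6 dB, -111.4°; ω = 10000: 20.0 dB, -95.2°

At s = jω = j2291:
zero (s+1000): 1000 + j2291 → |·| = √(1000²+2291²) = √6248681 ≈ 2499.7, ∠ = arctan(2291/1000) ≈ 66.42°
quadratic: (j2291)² + 88·j2291 + 10000 = -5238681 + j201608 → |·| ≈ 5.2426e+06, ∠ ≈ 177.80°
|T| = 100000 · 2499.7 / 5.2426e+06 ≈ 47.681
Gain = 20 log₁₀(47.681) ≈ 33.57 dB
∠T = 66.42° − 177.80° = -111.38°

At s = jω = j10000:
zero (s+1000): 1000 + j10000 → |·| = √(1000²+10000²) = √101000000 ≈ 10050, ∠ = arctan(10000/1000) ≈ 84.29°
quadratic: (j10000)² + 88·j10000 + 10000 = -99990000 + j880000 → |·| ≈ 9.9994e+07, ∠ ≈ 179.50°
|T| = 100000 · 10050 / 9.9994e+07 ≈ 10.051
Gain = 20 log₁₀(10.051) ≈ 20.04 dB
∠T = 84.29° − 179.50° = -95.21°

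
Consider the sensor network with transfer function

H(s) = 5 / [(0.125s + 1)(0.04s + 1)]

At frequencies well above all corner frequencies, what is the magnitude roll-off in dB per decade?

-40 dB/decade

Each pole contributes −20 dB/decade at high frequency; each zero contributes +20 dB/decade.
Net: 0 zero(s) − 2 pole(s) → -40 dB/decade.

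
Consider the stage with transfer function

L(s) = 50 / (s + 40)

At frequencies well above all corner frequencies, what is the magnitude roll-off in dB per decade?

-20 dB/decade

Each pole contributes −20 dB/decade at high frequency; each zero contributes +20 dB/decade.
Net: 0 zero(s) − 1 pole(s) → -20 dB/decade.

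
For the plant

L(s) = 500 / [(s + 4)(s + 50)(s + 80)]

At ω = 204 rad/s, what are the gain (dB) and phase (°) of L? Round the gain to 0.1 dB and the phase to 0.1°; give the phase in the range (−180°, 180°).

At s = jω = j204:
pole (s+4): 4 + j204 → |·| = √(4²+204²) = √41632 ≈ 204.04, ∠ = arctan(204/4) ≈ 88.88°
pole (s+50): 50 + j204 → |·| = √(50²+204²) = √44116 ≈ 210.04, ∠ = arctan(204/50) ≈ 76.23°
pole (s+80): 80 + j204 → |·| = √(80²+204²) = √48016 ≈ 219.13, ∠ = arctan(204/80) ≈ 68.59°
|L| = 500 / 9.3912e+06 ≈ 5.3241e-05
Gain = 20 log₁₀(5.3241e-05) ≈ -85.48 dB
∠L = 0.00° − 233.70° = -233.70° ≡ 126.30° (principal value)

-85.5 dB, 126.3°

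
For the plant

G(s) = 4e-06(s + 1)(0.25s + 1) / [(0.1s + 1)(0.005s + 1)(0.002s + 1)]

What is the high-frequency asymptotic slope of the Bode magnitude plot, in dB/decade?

Each pole contributes −20 dB/decade at high frequency; each zero contributes +20 dB/decade.
Net: 2 zero(s) − 3 pole(s) → -20 dB/decade.

-20 dB/decade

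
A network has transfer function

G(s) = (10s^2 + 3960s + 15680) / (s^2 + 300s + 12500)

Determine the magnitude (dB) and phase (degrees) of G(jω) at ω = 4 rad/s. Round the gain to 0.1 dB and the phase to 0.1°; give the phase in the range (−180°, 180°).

5.0 dB, 40.1°

Substitute s = j4:
Numerator: 10(j4)^2 + 3960(j4) + 15680 = 15520 + j15840
Denominator: (j4)^2 + 300(j4) + 12500 = 12484 + j1200
|N| = √(15520² + 15840²) ≈ 22176, ∠N ≈ 45.58°
|D| = √(12484² + 1200²) ≈ 12542, ∠D ≈ 5.49°
|G| = 22176 / 12542 ≈ 1.7681
Gain = 20 log₁₀(1.7681) ≈ 4.95 dB
∠G = 45.58° − 5.49° = 40.09°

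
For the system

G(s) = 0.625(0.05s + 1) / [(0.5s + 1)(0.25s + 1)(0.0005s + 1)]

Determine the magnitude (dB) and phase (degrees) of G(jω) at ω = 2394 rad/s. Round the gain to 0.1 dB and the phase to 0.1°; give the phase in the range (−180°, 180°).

-83.5 dB, -140.5°

At ω = 2394 rad/s:
zero (1 + j2394·0.05) = 1 + j119.7 → |·| ≈ 119.7, ∠ ≈ 89.52°
pole (1 + j2394·0.5) = 1 + j1197 → |·| ≈ 1197, ∠ ≈ 89.95°
pole (1 + j2394·0.25) = 1 + j598.5 → |·| ≈ 598.5, ∠ ≈ 89.90°
pole (1 + j2394·0.0005) = 1 + j1.197 → |·| ≈ 1.5597, ∠ ≈ 50.12°
|G| = 0.625 · 119.7 / (1197 · 598.5 · 1.5597) ≈ 6.6954e-05
Gain = 20 log₁₀(6.6954e-05) ≈ -83.48 dB
∠G = (89.52°) − (89.95° + 89.90° + 50.12°) = -140.45°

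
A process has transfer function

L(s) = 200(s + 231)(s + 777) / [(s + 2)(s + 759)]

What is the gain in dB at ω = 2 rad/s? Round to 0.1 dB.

At s = jω = j2:
zero (s+231): 231 + j2 → |·| = √(231²+2²) = √53365 ≈ 231.01, ∠ = arctan(2/231) ≈ 0.50°
zero (s+777): 777 + j2 → |·| = √(777²+2²) = √603733 ≈ 777, ∠ = arctan(2/777) ≈ 0.15°
pole (s+2): 2 + j2 → |·| = √(2²+2²) = √8 ≈ 2.8284, ∠ = arctan(2/2) ≈ 45.00°
pole (s+759): 759 + j2 → |·| = √(759²+2²) = √576085 ≈ 759, ∠ = arctan(2/759) ≈ 0.15°
|L| = 200 · 1.7949e+05 / 2146.8 ≈ 16722
Gain = 20 log₁₀(16722) ≈ 84.47 dB

84.5 dB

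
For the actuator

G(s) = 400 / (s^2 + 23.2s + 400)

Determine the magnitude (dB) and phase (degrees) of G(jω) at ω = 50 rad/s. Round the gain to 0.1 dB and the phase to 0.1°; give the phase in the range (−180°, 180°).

At s = jω = j50:
quadratic: (j50)² + 23.2·j50 + 400 = -2100 + j1160 → |·| ≈ 2399.1, ∠ ≈ 151.08°
|G| = 400 / 2399.1 ≈ 0.16673
Gain = 20 log₁₀(0.16673) ≈ -15.56 dB
∠G = 0.00° − 151.08° = -151.08°

-15.6 dB, -151.1°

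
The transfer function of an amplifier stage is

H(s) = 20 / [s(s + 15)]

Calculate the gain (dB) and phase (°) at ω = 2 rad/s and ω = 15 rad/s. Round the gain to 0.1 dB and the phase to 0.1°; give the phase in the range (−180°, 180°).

At s = jω = j2:
pole (s+15): 15 + j2 → |·| = √(15²+2²) = √229 ≈ 15.133, ∠ = arctan(2/15) ≈ 7.59°
pole at origin: |s| = 2, ∠ = 90.00° (in denominator)
|H| = 20 / 30.266 ≈ 0.66081
Gain = 20 log₁₀(0.66081) ≈ -3.60 dB
∠H = 0.00° − 97.59° = -97.59°

At s = jω = j15:
pole (s+15): 15 + j15 → |·| = √(15²+15²) = √450 ≈ 21.213, ∠ = arctan(15/15) ≈ 45.00°
pole at origin: |s| = 15, ∠ = 90.00° (in denominator)
|H| = 20 / 318.19 ≈ 0.062856
Gain = 20 log₁₀(0.062856) ≈ -24.03 dB
∠H = 0.00° − 135.00° = -135.00°

ω = 2: -3.6 dB, -97.6°; ω = 15: -24.0 dB, -135.0°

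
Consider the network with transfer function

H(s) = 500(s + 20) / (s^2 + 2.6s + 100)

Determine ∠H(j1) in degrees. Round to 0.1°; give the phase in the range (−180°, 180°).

At s = jω = j1:
zero (s+20): 20 + j1 → |·| = √(20²+1²) = √401 ≈ 20.025, ∠ = arctan(1/20) ≈ 2.86°
quadratic: (j1)² + 2.6·j1 + 100 = 99 + j2.6 → |·| ≈ 99.034, ∠ ≈ 1.50°
∠H = 2.86° − 1.50° = 1.36°

1.4°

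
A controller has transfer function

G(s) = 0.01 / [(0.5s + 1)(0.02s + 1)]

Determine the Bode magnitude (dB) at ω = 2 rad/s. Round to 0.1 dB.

At ω = 2 rad/s:
pole (1 + j2·0.5) = 1 + j1 → |·| ≈ 1.4142, ∠ ≈ 45.00°
pole (1 + j2·0.02) = 1 + j0.04 → |·| ≈ 1.0008, ∠ ≈ 2.29°
|G| = 0.01 · 1 / (1.4142 · 1.0008) ≈ 0.0070655
Gain = 20 log₁₀(0.0070655) ≈ -43.02 dB

-43.0 dB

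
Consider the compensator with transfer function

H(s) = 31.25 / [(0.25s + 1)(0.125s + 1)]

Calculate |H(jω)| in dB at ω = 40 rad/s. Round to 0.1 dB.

At ω = 40 rad/s:
pole (1 + j40·0.25) = 1 + j10 → |·| ≈ 10.05, ∠ ≈ 84.29°
pole (1 + j40·0.125) = 1 + j5 → |·| ≈ 5.099, ∠ ≈ 78.69°
|H| = 31.25 · 1 / (10.05 · 5.099) ≈ 0.60982
Gain = 20 log₁₀(0.60982) ≈ -4.30 dB

-4.3 dB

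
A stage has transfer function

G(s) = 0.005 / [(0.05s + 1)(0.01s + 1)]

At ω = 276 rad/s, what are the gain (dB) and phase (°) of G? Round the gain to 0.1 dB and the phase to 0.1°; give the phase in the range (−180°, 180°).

At ω = 276 rad/s:
pole (1 + j276·0.05) = 1 + j13.8 → |·| ≈ 13.836, ∠ ≈ 85.86°
pole (1 + j276·0.01) = 1 + j2.76 → |·| ≈ 2.9356, ∠ ≈ 70.08°
|G| = 0.005 · 1 / (13.836 · 2.9356) ≈ 0.0001231
Gain = 20 log₁₀(0.0001231) ≈ -78.19 dB
∠G = (0°) − (85.86° + 70.08°) = -155.94°

-78.2 dB, -155.9°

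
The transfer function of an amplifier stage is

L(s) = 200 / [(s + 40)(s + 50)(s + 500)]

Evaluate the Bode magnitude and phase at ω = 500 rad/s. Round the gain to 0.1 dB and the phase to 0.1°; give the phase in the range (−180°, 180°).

-119.0 dB, 145.3°

At s = jω = j500:
pole (s+40): 40 + j500 → |·| = √(40²+500²) = √251600 ≈ 501.6, ∠ = arctan(500/40) ≈ 85.43°
pole (s+50): 50 + j500 → |·| = √(50²+500²) = √252500 ≈ 502.49, ∠ = arctan(500/50) ≈ 84.29°
pole (s+500): 500 + j500 → |·| = √(500²+500²) = √500000 ≈ 707.11, ∠ = arctan(500/500) ≈ 45.00°
|L| = 200 / 1.7823e+08 ≈ 1.1221e-06
Gain = 20 log₁₀(1.1221e-06) ≈ -119.00 dB
∠L = 0.00° − 214.72° = -214.72° ≡ 145.28° (principal value)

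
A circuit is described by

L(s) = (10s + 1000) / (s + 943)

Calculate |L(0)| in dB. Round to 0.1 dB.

L(0) = 1000 / 943 ≈ 1.0604
20 log₁₀(1.0604) ≈ 0.51 dB

0.5 dB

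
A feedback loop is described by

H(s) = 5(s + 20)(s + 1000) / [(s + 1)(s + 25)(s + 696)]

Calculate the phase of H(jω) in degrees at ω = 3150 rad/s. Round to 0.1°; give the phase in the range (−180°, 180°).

At s = jω = j3150:
zero (s+20): 20 + j3150 → |·| = √(20²+3150²) = √9922900 ≈ 3150.1, ∠ = arctan(3150/20) ≈ 89.64°
zero (s+1000): 1000 + j3150 → |·| = √(1000²+3150²) = √10922500 ≈ 3304.9, ∠ = arctan(3150/1000) ≈ 72.39°
pole (s+1): 1 + j3150 → |·| = √(1²+3150²) = √9922501 ≈ 3150, ∠ = arctan(3150/1) ≈ 89.98°
pole (s+25): 25 + j3150 → |·| = √(25²+3150²) = √9923125 ≈ 3150.1, ∠ = arctan(3150/25) ≈ 89.55°
pole (s+696): 696 + j3150 → |·| = √(696²+3150²) = √10406916 ≈ 3226, ∠ = arctan(3150/696) ≈ 77.54°
∠H = 162.03° − 257.07° = -95.04°

-95.0°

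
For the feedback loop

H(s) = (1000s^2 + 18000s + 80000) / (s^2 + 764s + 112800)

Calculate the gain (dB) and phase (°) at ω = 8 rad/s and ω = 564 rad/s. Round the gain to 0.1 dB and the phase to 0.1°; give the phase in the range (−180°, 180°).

Substitute s = j8:
Numerator: 1000(j8)^2 + 18000(j8) + 80000 = 16000 + j144000
Denominator: (j8)^2 + 764(j8) + 112800 = 112736 + j6112
|N| = √(16000² + 144000²) ≈ 1.4489e+05, ∠N ≈ 83.66°
|D| = √(112736² + 6112²) ≈ 1.129e+05, ∠D ≈ 3.10°
|H| = 1.4489e+05 / 1.129e+05 ≈ 1.2833
Gain = 20 log₁₀(1.2833) ≈ 2.17 dB
∠H = 83.66° − 3.10° = 80.56°

Substitute s = j564:
Numerator: 1000(j564)^2 + 18000(j564) + 80000 = -318016000 + j10152000
Denominator: (j564)^2 + 764(j564) + 112800 = -205296 + j430896
|N| = √(318016000² + 10152000²) ≈ 3.1818e+08, ∠N ≈ 178.17°
|D| = √(205296² + 430896²) ≈ 4.773e+05, ∠D ≈ 115.47°
|H| = 3.1818e+08 / 4.773e+05 ≈ 666.62
Gain = 20 log₁₀(666.62) ≈ 56.48 dB
∠H = 178.17° − 115.47° = 62.70°

ω = 8: 2.2 dB, 80.6°; ω = 564: 56.5 dB, 62.7°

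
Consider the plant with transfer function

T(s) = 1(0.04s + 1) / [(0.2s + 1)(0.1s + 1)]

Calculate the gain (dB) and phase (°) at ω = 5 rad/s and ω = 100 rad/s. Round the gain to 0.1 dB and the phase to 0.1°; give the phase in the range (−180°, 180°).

At ω = 5 rad/s:
zero (1 + j5·0.04) = 1 + j0.2 → |·| ≈ 1.0198, ∠ ≈ 11.31°
pole (1 + j5·0.2) = 1 + j1 → |·| ≈ 1.4142, ∠ ≈ 45.00°
pole (1 + j5·0.1) = 1 + j0.5 → |·| ≈ 1.118, ∠ ≈ 26.57°
|T| = 1 · 1.0198 / (1.4142 · 1.118) ≈ 0.645
Gain = 20 log₁₀(0.645) ≈ -3.81 dB
∠T = (11.31°) − (45.00° + 26.57°) = -60.26°

At ω = 100 rad/s:
zero (1 + j100·0.04) = 1 + j4 → |·| ≈ 4.1231, ∠ ≈ 75.96°
pole (1 + j100·0.2) = 1 + j20 → |·| ≈ 20.025, ∠ ≈ 87.14°
pole (1 + j100·0.1) = 1 + j10 → |·| ≈ 10.05, ∠ ≈ 84.29°
|T| = 1 · 4.1231 / (20.025 · 10.05) ≈ 0.020487
Gain = 20 log₁₀(0.020487) ≈ -33.77 dB
∠T = (75.96°) − (87.14° + 84.29°) = -95.47°

ω = 5: -3.8 dB, -60.3°; ω = 100: -33.8 dB, -95.5°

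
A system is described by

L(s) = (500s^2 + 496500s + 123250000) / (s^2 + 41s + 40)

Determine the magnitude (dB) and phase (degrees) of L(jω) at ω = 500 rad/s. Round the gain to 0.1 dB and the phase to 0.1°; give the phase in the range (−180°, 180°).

59.9 dB, -84.9°

Substitute s = j500:
Numerator: 500(j500)^2 + 496500(j500) + 123250000 = -1750000 + j248250000
Denominator: (j500)^2 + 41(j500) + 40 = -249960 + j20500
|N| = √(1750000² + 248250000²) ≈ 2.4826e+08, ∠N ≈ 90.40°
|D| = √(249960² + 20500²) ≈ 2.508e+05, ∠D ≈ 175.31°
|L| = 2.4826e+08 / 2.508e+05 ≈ 989.87
Gain = 20 log₁₀(989.87) ≈ 59.91 dB
∠L = 90.40° − 175.31° = -84.91°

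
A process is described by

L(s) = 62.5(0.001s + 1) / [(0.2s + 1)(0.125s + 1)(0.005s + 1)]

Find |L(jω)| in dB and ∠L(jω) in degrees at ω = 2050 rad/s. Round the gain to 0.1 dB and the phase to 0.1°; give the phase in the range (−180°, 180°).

At ω = 2050 rad/s:
zero (1 + j2050·0.001) = 1 + j2.05 → |·| ≈ 2.2809, ∠ ≈ 64.00°
pole (1 + j2050·0.2) = 1 + j410 → |·| ≈ 410, ∠ ≈ 89.86°
pole (1 + j2050·0.125) = 1 + j256.25 → |·| ≈ 256.25, ∠ ≈ 89.78°
pole (1 + j2050·0.005) = 1 + j10.25 → |·| ≈ 10.299, ∠ ≈ 84.43°
|L| = 62.5 · 2.2809 / (410 · 256.25 · 10.299) ≈ 0.00013175
Gain = 20 log₁₀(0.00013175) ≈ -77.60 dB
∠L = (64.00°) − (89.86° + 89.78° + 84.43°) = -200.07° ≡ 159.93° (principal value)

-77.6 dB, 159.9°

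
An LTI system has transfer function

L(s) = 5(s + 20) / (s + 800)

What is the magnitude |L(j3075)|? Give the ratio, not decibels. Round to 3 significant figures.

At s = jω = j3075:
zero (s+20): 20 + j3075 → |·| = √(20²+3075²) = √9456025 ≈ 3075.1, ∠ = arctan(3075/20) ≈ 89.63°
pole (s+800): 800 + j3075 → |·| = √(800²+3075²) = √10095625 ≈ 3177.4, ∠ = arctan(3075/800) ≈ 75.42°
|L| = 5 · 3075.1 / 3177.4 ≈ 4.839

4.84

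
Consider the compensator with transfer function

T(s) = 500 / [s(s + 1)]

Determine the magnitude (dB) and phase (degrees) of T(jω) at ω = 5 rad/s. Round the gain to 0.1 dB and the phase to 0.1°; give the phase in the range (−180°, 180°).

25.9 dB, -168.7°

At s = jω = j5:
pole (s+1): 1 + j5 → |·| = √(1²+5²) = √26 ≈ 5.099, ∠ = arctan(5/1) ≈ 78.69°
pole at origin: |s| = 5, ∠ = 90.00° (in denominator)
|T| = 500 / 25.495 ≈ 19.612
Gain = 20 log₁₀(19.612) ≈ 25.85 dB
∠T = 0.00° − 168.69° = -168.69°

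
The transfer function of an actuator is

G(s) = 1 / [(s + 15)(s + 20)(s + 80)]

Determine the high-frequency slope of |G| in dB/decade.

-60 dB/decade

Each pole contributes −20 dB/decade at high frequency; each zero contributes +20 dB/decade.
Net: 0 zero(s) − 3 pole(s) → -60 dB/decade.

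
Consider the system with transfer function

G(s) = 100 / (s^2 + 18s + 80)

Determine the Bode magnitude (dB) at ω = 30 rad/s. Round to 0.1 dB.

-19.8 dB

Substitute s = j30:
Numerator: 100 = 100 + j0
Denominator: (j30)^2 + 18(j30) + 80 = -820 + j540
|N| = √(100² + 0²) ≈ 100, ∠N ≈ 0.00°
|D| = √(820² + 540²) ≈ 981.84, ∠D ≈ 146.63°
|G| = 100 / 981.84 ≈ 0.10185
Gain = 20 log₁₀(0.10185) ≈ -19.84 dB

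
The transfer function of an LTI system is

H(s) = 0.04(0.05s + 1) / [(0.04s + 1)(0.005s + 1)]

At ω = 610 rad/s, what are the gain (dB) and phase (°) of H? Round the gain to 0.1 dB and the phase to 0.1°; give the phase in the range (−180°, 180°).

At ω = 610 rad/s:
zero (1 + j610·0.05) = 1 + j30.5 → |·| ≈ 30.516, ∠ ≈ 88.12°
pole (1 + j610·0.04) = 1 + j24.4 → |·| ≈ 24.42, ∠ ≈ 87.65°
pole (1 + j610·0.005) = 1 + j3.05 → |·| ≈ 3.2098, ∠ ≈ 71.85°
|H| = 0.04 · 30.516 / (24.42 · 3.2098) ≈ 0.015573
Gain = 20 log₁₀(0.015573) ≈ -36.15 dB
∠H = (88.12°) − (87.65° + 71.85°) = -71.38°

-36.2 dB, -71.4°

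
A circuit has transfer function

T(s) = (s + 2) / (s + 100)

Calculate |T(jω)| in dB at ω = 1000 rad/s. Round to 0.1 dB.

Substitute s = j1000:
Numerator: (j1000) + 2 = 2 + j1000
Denominator: (j1000) + 100 = 100 + j1000
|N| = √(2² + 1000²) ≈ 1000, ∠N ≈ 89.89°
|D| = √(100² + 1000²) ≈ 1005, ∠D ≈ 84.29°
|T| = 1000 / 1005 ≈ 0.99502
Gain = 20 log₁₀(0.99502) ≈ -0.04 dB

-0.0 dB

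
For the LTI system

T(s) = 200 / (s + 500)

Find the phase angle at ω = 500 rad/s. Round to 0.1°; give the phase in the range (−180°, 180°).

-45.0°

At s = jω = j500:
pole (s+500): 500 + j500 → |·| = √(500²+500²) = √500000 ≈ 707.11, ∠ = arctan(500/500) ≈ 45.00°
∠T = 0.00° − 45.00° = -45.00°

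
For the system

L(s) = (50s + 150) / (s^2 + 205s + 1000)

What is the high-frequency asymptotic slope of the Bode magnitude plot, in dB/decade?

Each pole contributes −20 dB/decade at high frequency; each zero contributes +20 dB/decade.
Net: 1 zero(s) − 2 pole(s) → -20 dB/decade.

-20 dB/decade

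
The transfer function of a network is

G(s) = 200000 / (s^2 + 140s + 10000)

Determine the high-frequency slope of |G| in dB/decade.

-40 dB/decade

Each pole contributes −20 dB/decade at high frequency; each zero contributes +20 dB/decade.
Net: 0 zero(s) − 2 pole(s) → -40 dB/decade.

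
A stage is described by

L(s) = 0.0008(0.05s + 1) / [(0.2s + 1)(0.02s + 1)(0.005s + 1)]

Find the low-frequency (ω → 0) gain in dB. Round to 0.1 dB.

L(0) = 0.0008 · 1 / 1 = 0.0008
20 log₁₀(0.0008) ≈ -61.94 dB

-61.9 dB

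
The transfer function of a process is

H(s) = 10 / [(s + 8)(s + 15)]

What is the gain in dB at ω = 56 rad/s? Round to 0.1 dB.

-50.3 dB

At s = jω = j56:
pole (s+8): 8 + j56 → |·| = √(8²+56²) = √3200 ≈ 56.569, ∠ = arctan(56/8) ≈ 81.87°
pole (s+15): 15 + j56 → |·| = √(15²+56²) = √3361 ≈ 57.974, ∠ = arctan(56/15) ≈ 75.00°
|H| = 10 / 3279.5 ≈ 0.0030492
Gain = 20 log₁₀(0.0030492) ≈ -50.32 dB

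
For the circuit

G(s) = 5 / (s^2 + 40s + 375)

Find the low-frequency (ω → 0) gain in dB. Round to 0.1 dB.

-37.5 dB

G(0) = 5 / 375 ≈ 0.013333
20 log₁₀(0.013333) ≈ -37.50 dB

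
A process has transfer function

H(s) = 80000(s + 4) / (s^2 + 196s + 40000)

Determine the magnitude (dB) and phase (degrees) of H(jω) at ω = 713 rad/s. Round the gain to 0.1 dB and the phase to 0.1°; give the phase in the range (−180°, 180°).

At s = jω = j713:
zero (s+4): 4 + j713 → |·| = √(4²+713²) = √508385 ≈ 713.01, ∠ = arctan(713/4) ≈ 89.68°
quadratic: (j713)² + 196·j713 + 40000 = -468369 + j139748 → |·| ≈ 4.8877e+05, ∠ ≈ 163.39°
|H| = 80000 · 713.01 / 4.8877e+05 ≈ 116.7
Gain = 20 log₁₀(116.7) ≈ 41.34 dB
∠H = 89.68° − 163.39° = -73.71°

41.3 dB, -73.7°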